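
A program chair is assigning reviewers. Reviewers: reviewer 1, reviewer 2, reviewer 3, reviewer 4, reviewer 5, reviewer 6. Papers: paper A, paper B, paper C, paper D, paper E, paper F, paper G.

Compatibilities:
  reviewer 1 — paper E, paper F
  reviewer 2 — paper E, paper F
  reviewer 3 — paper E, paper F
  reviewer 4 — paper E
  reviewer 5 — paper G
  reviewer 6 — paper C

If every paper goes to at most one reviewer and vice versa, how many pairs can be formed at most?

For example, pair reviewer 1–paper F, reviewer 2–paper E, reviewer 5–paper G, reviewer 6–paper C.
The set {reviewer 1, reviewer 2, reviewer 3, reviewer 4} has only 2 neighbours ({paper E, paper F}), so by Hall's theorem at most 4 of the 6 reviewers can be matched.

4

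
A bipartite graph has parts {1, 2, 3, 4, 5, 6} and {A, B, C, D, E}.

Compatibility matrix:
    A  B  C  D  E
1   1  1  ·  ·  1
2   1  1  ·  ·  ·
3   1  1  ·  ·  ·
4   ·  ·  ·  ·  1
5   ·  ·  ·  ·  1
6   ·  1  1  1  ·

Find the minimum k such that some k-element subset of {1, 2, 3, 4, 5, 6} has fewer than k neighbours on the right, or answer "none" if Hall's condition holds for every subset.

Take S = {4, 5}. Its neighbourhood is {E}, so |N(S)| = 1 < |S| = 2.
No single vertex violates Hall's condition since each has at least one neighbour, so 2 is the minimum.

2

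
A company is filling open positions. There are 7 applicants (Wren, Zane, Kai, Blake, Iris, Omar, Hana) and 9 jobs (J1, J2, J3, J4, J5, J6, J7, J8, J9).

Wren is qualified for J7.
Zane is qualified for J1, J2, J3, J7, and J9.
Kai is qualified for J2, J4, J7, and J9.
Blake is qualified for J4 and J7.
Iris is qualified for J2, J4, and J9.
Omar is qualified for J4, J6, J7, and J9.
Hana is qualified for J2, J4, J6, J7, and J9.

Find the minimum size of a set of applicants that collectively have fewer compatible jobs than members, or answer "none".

6

Take S = {Wren, Kai, Blake, Iris, Omar, Hana}. Its neighbourhood is {J2, J4, J6, J7, J9}, so |N(S)| = 5 < |S| = 6.
Every subset of size less than 6 has at least as many neighbours as members, so 6 is the minimum.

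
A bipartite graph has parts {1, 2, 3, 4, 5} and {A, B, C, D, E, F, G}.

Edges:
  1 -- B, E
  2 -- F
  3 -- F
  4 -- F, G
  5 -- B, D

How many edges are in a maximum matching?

One maximum matching: 1-E, 2-F, 4-G, 5-B.
The set {2, 3} has only 1 neighbour ({F}), so by Hall's theorem at most 4 of the 5 left vertices can be matched.

4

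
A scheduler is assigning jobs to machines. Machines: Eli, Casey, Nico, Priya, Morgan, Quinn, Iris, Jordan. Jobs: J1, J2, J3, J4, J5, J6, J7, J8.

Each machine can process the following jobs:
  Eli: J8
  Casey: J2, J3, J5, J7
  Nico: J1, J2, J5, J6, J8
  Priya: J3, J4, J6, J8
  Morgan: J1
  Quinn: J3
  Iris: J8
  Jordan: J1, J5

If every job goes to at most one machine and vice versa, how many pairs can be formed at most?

7

For example, pair Eli→J8, Casey→J7, Nico→J2, Priya→J6, Morgan→J1, Quinn→J3, Jordan→J5.
The set {Eli, Iris} has only 1 neighbour ({J8}), so by Hall's theorem at most 7 of the 8 machines can be matched.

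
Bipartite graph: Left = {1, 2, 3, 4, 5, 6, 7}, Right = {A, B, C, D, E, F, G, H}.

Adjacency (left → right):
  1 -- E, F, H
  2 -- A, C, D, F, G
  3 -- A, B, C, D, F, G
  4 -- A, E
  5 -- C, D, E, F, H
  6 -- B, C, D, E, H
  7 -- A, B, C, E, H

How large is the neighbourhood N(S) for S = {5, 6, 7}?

The union of neighbours of {5, 6, 7} is {A, B, C, D, E, F, H}, which has 7 elements.
Since |N(S)| = 7 ≥ |S| = 3, Hall's condition holds for this subset.

7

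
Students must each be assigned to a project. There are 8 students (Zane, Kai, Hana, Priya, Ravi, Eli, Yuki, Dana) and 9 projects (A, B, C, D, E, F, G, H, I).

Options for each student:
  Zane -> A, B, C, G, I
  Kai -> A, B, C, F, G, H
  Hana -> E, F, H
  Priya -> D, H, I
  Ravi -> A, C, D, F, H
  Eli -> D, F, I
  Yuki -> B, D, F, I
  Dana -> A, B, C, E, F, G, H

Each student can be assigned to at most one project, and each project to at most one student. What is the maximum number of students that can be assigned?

For example, pair Zane–A, Kai–B, Hana–E, Priya–I, Ravi–H, Eli–D, Yuki–F, Dana–G.
This saturates every student, so 8 is the maximum.

8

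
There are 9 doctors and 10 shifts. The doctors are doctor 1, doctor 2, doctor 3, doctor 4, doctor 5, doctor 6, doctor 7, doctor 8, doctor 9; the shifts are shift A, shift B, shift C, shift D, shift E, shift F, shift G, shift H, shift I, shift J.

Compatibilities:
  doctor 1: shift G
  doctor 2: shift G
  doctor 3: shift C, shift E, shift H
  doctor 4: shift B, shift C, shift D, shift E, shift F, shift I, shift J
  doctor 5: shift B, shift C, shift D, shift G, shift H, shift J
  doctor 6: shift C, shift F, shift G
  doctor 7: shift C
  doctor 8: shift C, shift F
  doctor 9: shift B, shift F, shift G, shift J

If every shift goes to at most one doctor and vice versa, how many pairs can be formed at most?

For example, pair doctor 1–shift G, doctor 3–shift E, doctor 4–shift I, doctor 5–shift D, doctor 6–shift F, doctor 7–shift C, doctor 9–shift J.
The set {doctor 1, doctor 2, doctor 6, doctor 7, doctor 8} has only 3 neighbours ({shift C, shift F, shift G}), so by Hall's theorem at most 7 of the 9 doctors can be matched.

7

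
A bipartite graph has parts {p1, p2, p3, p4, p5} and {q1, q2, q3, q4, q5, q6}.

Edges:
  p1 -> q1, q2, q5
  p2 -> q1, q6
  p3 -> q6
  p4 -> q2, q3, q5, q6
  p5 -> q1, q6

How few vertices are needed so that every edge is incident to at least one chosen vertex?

A maximum matching has 4 edges (e.g. p1–q5, p2–q1, p3–q6, p4–q2).
By König's theorem the minimum vertex cover has the same size. One such cover is {p1, p4, q1, q6}.

4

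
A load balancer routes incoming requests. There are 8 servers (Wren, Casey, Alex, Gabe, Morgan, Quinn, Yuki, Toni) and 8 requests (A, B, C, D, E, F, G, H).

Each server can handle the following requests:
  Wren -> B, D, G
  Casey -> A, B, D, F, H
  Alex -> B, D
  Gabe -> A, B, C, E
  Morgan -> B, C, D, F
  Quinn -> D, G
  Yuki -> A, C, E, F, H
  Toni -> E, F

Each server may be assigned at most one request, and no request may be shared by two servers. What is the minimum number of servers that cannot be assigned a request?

For example, pair Wren–B, Casey–H, Alex–D, Gabe–C, Morgan–F, Quinn–G, Yuki–A, Toni–E.
All 8 servers are matched, so no larger matching exists.
That matches 8 of the 8, leaving 0 unmatched; no matching can do better.

0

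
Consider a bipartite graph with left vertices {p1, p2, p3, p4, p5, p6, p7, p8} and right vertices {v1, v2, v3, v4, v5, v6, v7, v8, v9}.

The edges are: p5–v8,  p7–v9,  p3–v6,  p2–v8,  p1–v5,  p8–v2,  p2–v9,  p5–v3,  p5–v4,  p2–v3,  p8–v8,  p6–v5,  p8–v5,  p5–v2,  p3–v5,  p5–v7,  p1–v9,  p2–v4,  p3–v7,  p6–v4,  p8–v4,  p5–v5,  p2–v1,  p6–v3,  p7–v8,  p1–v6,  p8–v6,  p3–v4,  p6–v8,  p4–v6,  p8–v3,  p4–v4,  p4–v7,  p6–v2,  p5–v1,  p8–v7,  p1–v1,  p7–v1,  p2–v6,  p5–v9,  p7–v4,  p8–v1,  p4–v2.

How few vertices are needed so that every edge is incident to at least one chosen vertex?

8

A maximum matching has 8 edges (e.g. p1–v1, p2–v6, p3–v7, p4–v2, p5–v3, p6–v5, p7–v4, p8–v8).
By König's theorem the minimum vertex cover has the same size. One such cover is {p1, p2, p3, p4, p5, p6, p7, p8}.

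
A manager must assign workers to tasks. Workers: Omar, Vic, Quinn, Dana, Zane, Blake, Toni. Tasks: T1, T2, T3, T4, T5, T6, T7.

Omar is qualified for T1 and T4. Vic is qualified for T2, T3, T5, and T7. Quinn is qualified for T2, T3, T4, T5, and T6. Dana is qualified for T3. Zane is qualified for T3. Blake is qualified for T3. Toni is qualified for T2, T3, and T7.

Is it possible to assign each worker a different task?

The set {Dana, Zane, Blake} has only 1 neighbour ({T3}), so by Hall's theorem at most 5 of the 7 workers can be matched.
Hence no matching covers every worker.

No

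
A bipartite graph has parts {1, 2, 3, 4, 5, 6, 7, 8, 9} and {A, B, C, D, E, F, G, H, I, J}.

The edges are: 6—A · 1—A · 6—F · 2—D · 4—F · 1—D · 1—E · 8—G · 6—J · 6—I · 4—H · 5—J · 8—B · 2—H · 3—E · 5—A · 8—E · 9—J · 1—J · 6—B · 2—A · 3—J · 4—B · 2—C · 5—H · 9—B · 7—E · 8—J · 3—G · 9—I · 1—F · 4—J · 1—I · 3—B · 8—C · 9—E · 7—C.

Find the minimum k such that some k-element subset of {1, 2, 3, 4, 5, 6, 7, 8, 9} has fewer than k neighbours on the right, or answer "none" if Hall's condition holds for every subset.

A matching saturating every left vertex exists, for instance 1→F, 2→D, 3→E, 4→H, 5→J, 6→A, 7→C, 8→G, 9→B.
By Hall's marriage theorem, this means |N(S)| ≥ |S| for every subset S, so no violating subset exists.

none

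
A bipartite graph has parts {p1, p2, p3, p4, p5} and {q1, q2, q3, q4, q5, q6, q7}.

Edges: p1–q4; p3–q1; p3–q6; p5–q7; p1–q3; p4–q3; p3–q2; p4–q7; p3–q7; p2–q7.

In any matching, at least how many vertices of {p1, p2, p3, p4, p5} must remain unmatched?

1

A valid assignment of size 4: p1–q4, p2–q7, p3–q6, p4–q3.
The set {p2, p5} has only 1 neighbour ({q7}), so by Hall's theorem at most 4 of the 5 left vertices can be matched.
That matches 4 of the 5, leaving 1 unmatched; no matching can do better.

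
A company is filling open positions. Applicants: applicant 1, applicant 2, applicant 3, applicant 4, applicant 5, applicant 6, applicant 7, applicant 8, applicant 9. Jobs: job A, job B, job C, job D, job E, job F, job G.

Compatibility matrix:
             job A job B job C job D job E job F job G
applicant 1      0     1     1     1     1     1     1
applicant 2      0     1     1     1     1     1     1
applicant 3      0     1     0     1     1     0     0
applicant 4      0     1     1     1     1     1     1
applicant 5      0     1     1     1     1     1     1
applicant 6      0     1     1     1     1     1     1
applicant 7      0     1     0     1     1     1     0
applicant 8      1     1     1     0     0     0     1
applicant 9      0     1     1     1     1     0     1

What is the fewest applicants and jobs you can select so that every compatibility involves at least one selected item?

{applicant 8, job B, job C, job D, job E, job F, job G} is a vertex cover of size 7: every edge has an endpoint in this set.
No smaller cover exists because applicant 1–job C, applicant 2–job G, applicant 3–job E, applicant 4–job B, applicant 5–job D, applicant 6–job F, applicant 8–job A is a matching of size 7, and a cover must include an endpoint of each of these disjoint edges (König's theorem).

7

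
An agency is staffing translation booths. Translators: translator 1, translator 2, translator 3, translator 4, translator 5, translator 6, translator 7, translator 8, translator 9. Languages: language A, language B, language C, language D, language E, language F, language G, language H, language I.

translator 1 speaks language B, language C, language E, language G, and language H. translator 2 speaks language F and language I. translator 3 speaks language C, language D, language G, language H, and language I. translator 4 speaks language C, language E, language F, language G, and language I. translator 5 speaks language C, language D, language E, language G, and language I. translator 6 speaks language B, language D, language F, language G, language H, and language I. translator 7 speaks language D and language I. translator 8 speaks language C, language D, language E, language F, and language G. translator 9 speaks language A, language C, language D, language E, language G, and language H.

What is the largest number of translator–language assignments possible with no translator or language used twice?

One maximum matching: translator 1-language G, translator 2-language I, translator 3-language H, translator 4-language C, translator 5-language E, translator 6-language B, translator 7-language D, translator 8-language F, translator 9-language A.
This saturates every translator, so 9 is the maximum.

9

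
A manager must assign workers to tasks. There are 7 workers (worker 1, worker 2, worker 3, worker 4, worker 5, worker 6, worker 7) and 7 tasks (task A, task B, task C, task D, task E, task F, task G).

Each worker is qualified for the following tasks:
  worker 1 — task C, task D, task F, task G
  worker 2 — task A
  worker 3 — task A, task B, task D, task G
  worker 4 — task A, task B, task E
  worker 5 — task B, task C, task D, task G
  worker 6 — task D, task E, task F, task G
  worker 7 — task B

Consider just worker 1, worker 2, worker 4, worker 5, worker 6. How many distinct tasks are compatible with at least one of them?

The union of neighbours of {worker 1, worker 2, worker 4, worker 5, worker 6} is {task A, task B, task C, task D, task E, task F, task G}, which has 7 elements.
Since |N(S)| = 7 ≥ |S| = 5, Hall's condition holds for this subset.

7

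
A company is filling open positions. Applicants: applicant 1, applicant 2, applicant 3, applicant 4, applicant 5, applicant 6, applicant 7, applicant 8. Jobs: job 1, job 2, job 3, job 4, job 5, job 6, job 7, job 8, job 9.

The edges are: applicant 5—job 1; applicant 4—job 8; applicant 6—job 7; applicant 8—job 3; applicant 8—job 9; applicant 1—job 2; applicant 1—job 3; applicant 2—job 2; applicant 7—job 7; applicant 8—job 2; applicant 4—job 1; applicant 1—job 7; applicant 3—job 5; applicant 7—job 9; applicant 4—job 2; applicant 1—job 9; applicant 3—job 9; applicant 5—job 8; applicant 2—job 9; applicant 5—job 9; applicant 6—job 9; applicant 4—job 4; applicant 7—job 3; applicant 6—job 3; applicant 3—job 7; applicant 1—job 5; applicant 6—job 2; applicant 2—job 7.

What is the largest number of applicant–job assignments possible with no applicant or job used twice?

7

For example, pair applicant 1-job 3, applicant 2-job 2, applicant 3-job 5, applicant 4-job 1, applicant 5-job 8, applicant 6-job 7, applicant 7-job 9.
The set {applicant 1, applicant 2, applicant 3, applicant 6, applicant 7, applicant 8} has only 5 neighbours ({job 2, job 3, job 5, job 7, job 9}), so by Hall's theorem at most 7 of the 8 applicants can be matched.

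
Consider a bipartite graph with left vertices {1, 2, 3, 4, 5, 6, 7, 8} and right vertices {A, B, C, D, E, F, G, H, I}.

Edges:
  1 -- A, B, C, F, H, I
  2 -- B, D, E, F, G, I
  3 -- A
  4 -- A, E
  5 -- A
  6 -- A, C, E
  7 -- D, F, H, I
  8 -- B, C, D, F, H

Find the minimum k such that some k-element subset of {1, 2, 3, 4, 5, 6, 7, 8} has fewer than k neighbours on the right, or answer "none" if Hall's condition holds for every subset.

2

Take S = {3, 5}. Its neighbourhood is {A}, so |N(S)| = 1 < |S| = 2.
No single vertex violates Hall's condition since each has at least one neighbour, so 2 is the minimum.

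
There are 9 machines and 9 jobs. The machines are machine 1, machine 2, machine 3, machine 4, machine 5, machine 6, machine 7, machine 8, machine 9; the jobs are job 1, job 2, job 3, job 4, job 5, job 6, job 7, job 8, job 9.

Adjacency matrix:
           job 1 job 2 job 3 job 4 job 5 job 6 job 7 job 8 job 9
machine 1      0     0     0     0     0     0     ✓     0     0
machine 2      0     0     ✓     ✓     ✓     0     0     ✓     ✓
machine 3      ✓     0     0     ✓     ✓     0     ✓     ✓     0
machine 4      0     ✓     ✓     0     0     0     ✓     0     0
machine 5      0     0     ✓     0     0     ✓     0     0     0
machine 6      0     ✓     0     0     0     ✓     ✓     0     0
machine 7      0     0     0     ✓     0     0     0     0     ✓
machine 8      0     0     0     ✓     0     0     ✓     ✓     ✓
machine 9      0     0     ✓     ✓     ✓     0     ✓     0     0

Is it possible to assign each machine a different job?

Yes

For example, pair machine 1-job 7, machine 2-job 5, machine 3-job 1, machine 4-job 3, machine 5-job 6, machine 6-job 2, machine 7-job 9, machine 8-job 8, machine 9-job 4.
Every machine is matched, so this is a perfect matching.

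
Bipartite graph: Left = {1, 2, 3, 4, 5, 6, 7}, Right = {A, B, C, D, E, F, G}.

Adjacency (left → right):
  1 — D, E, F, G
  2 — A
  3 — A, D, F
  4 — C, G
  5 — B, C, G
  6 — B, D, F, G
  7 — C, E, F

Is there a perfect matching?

A valid assignment of size 7: 1→D, 2→A, 3→F, 4→G, 5→C, 6→B, 7→E.
Every left vertex is matched, so this is a perfect matching.

Yes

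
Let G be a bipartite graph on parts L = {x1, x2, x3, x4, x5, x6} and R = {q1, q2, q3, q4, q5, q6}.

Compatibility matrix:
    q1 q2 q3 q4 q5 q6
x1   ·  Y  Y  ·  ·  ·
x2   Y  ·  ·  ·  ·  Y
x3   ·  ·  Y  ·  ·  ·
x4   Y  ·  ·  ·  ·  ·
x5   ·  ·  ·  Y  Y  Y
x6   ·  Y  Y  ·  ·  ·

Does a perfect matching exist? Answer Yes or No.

No

The set {x1, x3, x6} has only 2 neighbours ({q2, q3}), so by Hall's theorem at most 5 of the 6 left vertices can be matched.
Hence no matching covers every left vertex.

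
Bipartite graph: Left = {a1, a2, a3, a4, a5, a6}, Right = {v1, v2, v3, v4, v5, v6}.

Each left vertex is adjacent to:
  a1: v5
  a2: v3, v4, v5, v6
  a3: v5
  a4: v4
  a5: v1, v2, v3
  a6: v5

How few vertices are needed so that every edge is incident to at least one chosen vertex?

A maximum matching has 4 edges (e.g. a1–v5, a2–v6, a4–v4, a5–v2).
By König's theorem the minimum vertex cover has the same size. One such cover is {a2, a4, a5, v5}.

4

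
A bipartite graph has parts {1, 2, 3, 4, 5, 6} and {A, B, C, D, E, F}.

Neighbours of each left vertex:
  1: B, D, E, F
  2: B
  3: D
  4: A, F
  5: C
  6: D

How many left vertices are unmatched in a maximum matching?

A valid assignment of size 5: 1→E, 2→B, 3→D, 4→F, 5→C.
The set {3, 6} has only 1 neighbour ({D}), so by Hall's theorem at most 5 of the 6 left vertices can be matched.
That matches 5 of the 6, leaving 1 unmatched; no matching can do better.

1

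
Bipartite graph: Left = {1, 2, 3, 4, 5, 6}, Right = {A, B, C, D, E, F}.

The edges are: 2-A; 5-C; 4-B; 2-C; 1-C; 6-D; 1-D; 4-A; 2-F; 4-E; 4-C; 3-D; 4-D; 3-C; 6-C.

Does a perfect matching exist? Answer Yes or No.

No

The set {1, 3, 5, 6} has only 2 neighbours ({C, D}), so by Hall's theorem at most 4 of the 6 left vertices can be matched.
Hence no matching covers every left vertex.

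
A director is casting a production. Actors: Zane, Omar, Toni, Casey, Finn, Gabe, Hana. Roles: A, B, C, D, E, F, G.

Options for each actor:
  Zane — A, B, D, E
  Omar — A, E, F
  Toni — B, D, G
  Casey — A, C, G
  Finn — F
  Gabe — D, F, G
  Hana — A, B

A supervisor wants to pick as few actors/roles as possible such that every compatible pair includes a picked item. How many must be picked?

{Zane, Omar, Toni, Casey, Finn, Gabe, Hana} is a vertex cover of size 7: every edge has an endpoint in this set.
No smaller cover exists because Zane–E, Omar–A, Toni–G, Casey–C, Finn–F, Gabe–D, Hana–B is a matching of size 7, and a cover must include an endpoint of each of these disjoint edges (König's theorem).

7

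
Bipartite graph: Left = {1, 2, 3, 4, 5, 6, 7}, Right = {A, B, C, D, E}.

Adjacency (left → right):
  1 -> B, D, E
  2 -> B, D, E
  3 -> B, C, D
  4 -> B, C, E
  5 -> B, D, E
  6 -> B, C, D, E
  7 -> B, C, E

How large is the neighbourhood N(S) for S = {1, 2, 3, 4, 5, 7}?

4

The union of neighbours of {1, 2, 3, 4, 5, 7} is {B, C, D, E}, which has 4 elements.
Since |N(S)| = 4 < |S| = 6, Hall's condition fails for this subset.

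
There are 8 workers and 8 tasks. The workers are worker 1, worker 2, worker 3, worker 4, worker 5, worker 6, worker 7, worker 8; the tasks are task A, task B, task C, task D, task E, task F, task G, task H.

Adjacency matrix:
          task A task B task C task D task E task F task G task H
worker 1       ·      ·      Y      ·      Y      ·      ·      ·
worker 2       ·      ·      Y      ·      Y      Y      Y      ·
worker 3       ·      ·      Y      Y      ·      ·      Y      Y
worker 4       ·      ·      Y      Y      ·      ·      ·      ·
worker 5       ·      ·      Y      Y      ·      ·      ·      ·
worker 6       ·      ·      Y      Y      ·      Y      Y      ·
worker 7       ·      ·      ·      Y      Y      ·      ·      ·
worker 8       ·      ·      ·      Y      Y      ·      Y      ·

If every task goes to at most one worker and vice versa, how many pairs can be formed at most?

6

For example, pair worker 1→task E, worker 2→task G, worker 3→task H, worker 4→task C, worker 5→task D, worker 6→task F.
The set {worker 1, worker 2, worker 4, worker 5, worker 6, worker 7, worker 8} has only 5 neighbours ({task C, task D, task E, task F, task G}), so by Hall's theorem at most 6 of the 8 workers can be matched.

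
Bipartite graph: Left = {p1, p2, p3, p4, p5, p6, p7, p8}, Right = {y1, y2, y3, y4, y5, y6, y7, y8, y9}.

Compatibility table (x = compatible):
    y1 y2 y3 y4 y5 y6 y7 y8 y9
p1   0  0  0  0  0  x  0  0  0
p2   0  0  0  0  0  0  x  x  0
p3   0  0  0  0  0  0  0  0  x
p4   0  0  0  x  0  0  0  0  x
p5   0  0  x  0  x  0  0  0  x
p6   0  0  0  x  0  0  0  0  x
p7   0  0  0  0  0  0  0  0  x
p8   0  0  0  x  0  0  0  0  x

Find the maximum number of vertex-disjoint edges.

A valid assignment of size 5: p1–y6, p2–y8, p3–y9, p4–y4, p5–y3.
The set {p3, p4, p6, p7, p8} has only 2 neighbours ({y4, y9}), so by Hall's theorem at most 5 of the 8 left vertices can be matched.

5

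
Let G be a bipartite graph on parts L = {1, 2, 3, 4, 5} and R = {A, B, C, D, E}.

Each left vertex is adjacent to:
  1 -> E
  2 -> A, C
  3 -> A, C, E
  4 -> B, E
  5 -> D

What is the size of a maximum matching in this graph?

For example, pair 1→E, 2→A, 3→C, 4→B, 5→D.
All 5 left vertices are matched, so no larger matching exists.

5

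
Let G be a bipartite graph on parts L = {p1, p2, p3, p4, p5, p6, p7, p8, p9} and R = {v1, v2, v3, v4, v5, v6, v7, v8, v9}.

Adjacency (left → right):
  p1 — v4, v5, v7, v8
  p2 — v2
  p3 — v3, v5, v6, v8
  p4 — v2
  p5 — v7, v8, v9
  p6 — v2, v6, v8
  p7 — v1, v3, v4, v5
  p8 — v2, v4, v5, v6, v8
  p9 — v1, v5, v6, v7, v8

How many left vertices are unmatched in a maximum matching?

1

A valid assignment of size 8: p1-v7, p2-v2, p3-v3, p5-v9, p6-v8, p7-v1, p8-v5, p9-v6.
The set {p2, p4} has only 1 neighbour ({v2}), so by Hall's theorem at most 8 of the 9 left vertices can be matched.
That matches 8 of the 9, leaving 1 unmatched; no matching can do better.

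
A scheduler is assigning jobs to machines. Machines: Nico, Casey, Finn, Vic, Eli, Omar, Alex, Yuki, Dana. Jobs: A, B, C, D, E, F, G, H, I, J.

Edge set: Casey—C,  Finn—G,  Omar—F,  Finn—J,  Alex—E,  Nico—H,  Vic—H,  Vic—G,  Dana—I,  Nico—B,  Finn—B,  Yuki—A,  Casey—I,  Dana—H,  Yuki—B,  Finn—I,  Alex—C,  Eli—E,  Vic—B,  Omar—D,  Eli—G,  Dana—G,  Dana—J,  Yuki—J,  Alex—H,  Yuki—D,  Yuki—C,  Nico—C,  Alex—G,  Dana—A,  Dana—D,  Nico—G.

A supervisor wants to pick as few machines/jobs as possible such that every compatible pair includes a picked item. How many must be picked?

9

A maximum matching has 9 edges (e.g. Nico–H, Casey–I, Finn–B, Vic–G, Eli–E, Omar–F, Alex–C, Yuki–A, Dana–J).
By König's theorem the minimum vertex cover has the same size. One such cover is {Nico, Casey, Finn, Vic, Eli, Omar, Alex, Yuki, Dana}.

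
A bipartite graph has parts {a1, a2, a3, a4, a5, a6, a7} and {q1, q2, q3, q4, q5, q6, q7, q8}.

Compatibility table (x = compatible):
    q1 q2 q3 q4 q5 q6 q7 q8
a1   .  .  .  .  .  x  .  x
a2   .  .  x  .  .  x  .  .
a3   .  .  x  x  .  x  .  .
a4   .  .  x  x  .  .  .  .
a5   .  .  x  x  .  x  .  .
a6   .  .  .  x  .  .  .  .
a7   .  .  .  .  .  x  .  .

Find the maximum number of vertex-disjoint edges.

One maximum matching: a1-q8, a2-q3, a3-q6, a4-q4.
The set {a2, a3, a4, a5, a6, a7} has only 3 neighbours ({q3, q4, q6}), so by Hall's theorem at most 4 of the 7 left vertices can be matched.

4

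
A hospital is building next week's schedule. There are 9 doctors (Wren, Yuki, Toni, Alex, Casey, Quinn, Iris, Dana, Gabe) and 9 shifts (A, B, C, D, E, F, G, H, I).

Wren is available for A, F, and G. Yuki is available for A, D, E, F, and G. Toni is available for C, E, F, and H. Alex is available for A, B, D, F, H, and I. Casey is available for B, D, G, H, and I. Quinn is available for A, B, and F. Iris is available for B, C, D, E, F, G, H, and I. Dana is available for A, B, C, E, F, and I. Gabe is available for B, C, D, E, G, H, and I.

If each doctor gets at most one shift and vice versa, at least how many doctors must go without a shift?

0

One maximum matching: Wren-F, Yuki-D, Toni-C, Alex-A, Casey-H, Quinn-B, Iris-I, Dana-E, Gabe-G.
All 9 doctors are matched, so no larger matching exists.
That matches 9 of the 9, leaving 0 unmatched; no matching can do better.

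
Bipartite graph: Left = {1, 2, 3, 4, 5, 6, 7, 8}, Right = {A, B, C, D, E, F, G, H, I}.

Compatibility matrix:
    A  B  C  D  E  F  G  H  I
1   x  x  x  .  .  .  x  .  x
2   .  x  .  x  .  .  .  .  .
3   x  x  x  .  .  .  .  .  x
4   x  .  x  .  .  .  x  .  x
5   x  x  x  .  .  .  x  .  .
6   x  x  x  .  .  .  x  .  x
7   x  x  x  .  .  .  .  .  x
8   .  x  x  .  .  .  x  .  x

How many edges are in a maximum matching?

6

A valid assignment of size 6: 1-A, 2-D, 3-I, 4-C, 5-B, 6-G.
The set {1, 3, 4, 5, 6, 7, 8} has only 5 neighbours ({A, B, C, G, I}), so by Hall's theorem at most 6 of the 8 left vertices can be matched.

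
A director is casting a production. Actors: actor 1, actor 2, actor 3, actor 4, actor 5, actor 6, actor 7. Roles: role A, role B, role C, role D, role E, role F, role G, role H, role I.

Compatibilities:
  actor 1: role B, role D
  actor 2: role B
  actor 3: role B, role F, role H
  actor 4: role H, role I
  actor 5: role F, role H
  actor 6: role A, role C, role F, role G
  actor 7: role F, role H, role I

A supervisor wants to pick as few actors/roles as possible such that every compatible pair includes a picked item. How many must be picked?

A maximum matching has 6 edges (e.g. actor 1–role D, actor 2–role B, actor 3–role H, actor 4–role I, actor 5–role F, actor 6–role G).
By König's theorem the minimum vertex cover has the same size. One such cover is {actor 1, actor 6, role B, role F, role H, role I}.

6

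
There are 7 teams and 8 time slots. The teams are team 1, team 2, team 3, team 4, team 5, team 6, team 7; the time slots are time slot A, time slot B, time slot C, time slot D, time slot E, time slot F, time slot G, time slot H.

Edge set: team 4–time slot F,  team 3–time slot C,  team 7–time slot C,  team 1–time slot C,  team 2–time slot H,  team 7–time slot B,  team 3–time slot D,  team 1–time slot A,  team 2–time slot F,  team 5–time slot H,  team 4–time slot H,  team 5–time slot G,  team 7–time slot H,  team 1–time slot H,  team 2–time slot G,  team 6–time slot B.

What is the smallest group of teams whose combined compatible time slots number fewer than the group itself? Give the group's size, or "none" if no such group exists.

A matching saturating every team exists, for instance team 1→time slot A, team 2→time slot G, team 3→time slot D, team 4→time slot F, team 5→time slot H, team 6→time slot B, team 7→time slot C.
By Hall's marriage theorem, this means |N(S)| ≥ |S| for every subset S, so no violating subset exists.

none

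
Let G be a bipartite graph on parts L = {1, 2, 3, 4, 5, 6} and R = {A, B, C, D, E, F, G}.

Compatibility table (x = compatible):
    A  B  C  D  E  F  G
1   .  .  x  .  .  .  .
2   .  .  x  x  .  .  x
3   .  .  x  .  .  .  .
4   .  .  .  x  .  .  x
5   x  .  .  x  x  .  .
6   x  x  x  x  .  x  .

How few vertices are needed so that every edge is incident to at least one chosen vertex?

{2, 4, 5, 6, C} is a vertex cover of size 5: every edge has an endpoint in this set.
No smaller cover exists because 1–C, 2–D, 4–G, 5–E, 6–A is a matching of size 5, and a cover must include an endpoint of each of these disjoint edges (König's theorem).

5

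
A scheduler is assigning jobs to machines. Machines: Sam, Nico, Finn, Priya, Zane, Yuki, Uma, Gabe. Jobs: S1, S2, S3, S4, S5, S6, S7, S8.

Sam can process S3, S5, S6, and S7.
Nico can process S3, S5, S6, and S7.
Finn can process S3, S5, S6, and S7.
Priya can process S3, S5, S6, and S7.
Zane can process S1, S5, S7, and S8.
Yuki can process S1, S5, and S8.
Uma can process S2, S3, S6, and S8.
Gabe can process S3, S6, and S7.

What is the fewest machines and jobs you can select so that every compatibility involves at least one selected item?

7

A maximum matching has 7 edges (e.g. Sam–S5, Nico–S7, Finn–S3, Priya–S6, Zane–S1, Yuki–S8, Uma–S2).
By König's theorem the minimum vertex cover has the same size. One such cover is {Zane, Yuki, Uma, S3, S5, S6, S7}.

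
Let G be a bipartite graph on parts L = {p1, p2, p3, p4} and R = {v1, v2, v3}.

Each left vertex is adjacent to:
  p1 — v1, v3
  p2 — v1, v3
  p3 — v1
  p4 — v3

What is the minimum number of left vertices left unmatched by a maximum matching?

A valid assignment of size 2: p1-v3, p2-v1.
The set {p1, p2, p3, p4} has only 2 neighbours ({v1, v3}), so by Hall's theorem at most 2 of the 4 left vertices can be matched.
That matches 2 of the 4, leaving 2 unmatched; no matching can do better.

2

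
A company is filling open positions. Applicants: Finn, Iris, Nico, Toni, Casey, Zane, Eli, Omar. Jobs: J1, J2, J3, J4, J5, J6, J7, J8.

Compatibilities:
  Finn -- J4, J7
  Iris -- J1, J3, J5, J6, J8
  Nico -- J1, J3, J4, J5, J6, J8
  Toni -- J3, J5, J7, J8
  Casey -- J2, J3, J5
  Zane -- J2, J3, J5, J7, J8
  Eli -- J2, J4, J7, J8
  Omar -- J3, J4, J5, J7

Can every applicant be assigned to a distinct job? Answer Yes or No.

For example, pair Finn→J4, Iris→J1, Nico→J6, Toni→J7, Casey→J5, Zane→J2, Eli→J8, Omar→J3.
All 8 applicants are covered.

Yes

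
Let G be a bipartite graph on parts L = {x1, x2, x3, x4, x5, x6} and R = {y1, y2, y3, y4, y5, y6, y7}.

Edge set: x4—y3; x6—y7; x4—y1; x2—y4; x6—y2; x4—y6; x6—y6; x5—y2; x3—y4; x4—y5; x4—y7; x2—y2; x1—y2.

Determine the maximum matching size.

4

One maximum matching: x1-y2, x2-y4, x4-y6, x6-y7.
The set {x1, x2, x3, x5} has only 2 neighbours ({y2, y4}), so by Hall's theorem at most 4 of the 6 left vertices can be matched.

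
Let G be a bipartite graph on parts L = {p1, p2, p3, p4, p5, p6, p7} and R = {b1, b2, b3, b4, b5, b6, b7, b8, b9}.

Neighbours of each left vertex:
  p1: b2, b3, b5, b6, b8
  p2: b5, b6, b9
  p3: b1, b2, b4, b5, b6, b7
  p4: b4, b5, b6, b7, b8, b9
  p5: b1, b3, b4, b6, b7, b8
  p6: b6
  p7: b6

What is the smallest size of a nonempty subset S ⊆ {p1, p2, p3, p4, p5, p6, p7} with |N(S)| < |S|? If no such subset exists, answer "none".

Take S = {p6, p7}. Its neighbourhood is {b6}, so |N(S)| = 1 < |S| = 2.
No single vertex violates Hall's condition since each has at least one neighbour, so 2 is the minimum.

2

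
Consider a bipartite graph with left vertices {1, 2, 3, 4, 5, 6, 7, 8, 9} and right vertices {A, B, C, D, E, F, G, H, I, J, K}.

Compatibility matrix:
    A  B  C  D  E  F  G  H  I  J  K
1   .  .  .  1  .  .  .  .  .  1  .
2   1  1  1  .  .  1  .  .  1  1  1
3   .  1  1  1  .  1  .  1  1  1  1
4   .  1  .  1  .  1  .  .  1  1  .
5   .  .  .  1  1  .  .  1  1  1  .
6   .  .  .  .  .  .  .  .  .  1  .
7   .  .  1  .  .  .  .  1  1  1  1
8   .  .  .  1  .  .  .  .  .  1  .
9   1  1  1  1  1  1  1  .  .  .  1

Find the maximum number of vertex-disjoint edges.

For example, pair 1–D, 2–A, 3–H, 4–B, 5–E, 6–J, 7–K, 9–G.
The set {1, 6, 8} has only 2 neighbours ({D, J}), so by Hall's theorem at most 8 of the 9 left vertices can be matched.

8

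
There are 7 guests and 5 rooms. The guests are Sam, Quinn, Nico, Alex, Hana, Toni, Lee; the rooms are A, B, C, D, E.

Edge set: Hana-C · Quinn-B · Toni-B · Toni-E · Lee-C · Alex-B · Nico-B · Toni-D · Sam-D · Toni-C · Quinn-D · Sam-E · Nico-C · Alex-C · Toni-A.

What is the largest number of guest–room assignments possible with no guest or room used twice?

A valid assignment of size 5: Sam→E, Quinn→D, Nico→C, Alex→B, Toni→A.
The set {Nico, Alex, Hana, Lee} has only 2 neighbours ({B, C}), so by Hall's theorem at most 5 of the 7 guests can be matched.

5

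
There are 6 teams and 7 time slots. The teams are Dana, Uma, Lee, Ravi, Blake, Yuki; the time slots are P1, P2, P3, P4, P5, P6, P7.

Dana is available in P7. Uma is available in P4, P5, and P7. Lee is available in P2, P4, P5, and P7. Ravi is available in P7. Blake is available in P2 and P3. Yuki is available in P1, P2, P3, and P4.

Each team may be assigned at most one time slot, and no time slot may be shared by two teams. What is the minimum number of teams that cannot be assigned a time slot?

1

One maximum matching: Dana–P7, Uma–P4, Lee–P5, Blake–P3, Yuki–P1.
The set {Dana, Ravi} has only 1 neighbour ({P7}), so by Hall's theorem at most 5 of the 6 teams can be matched.
That matches 5 of the 6, leaving 1 unmatched; no matching can do better.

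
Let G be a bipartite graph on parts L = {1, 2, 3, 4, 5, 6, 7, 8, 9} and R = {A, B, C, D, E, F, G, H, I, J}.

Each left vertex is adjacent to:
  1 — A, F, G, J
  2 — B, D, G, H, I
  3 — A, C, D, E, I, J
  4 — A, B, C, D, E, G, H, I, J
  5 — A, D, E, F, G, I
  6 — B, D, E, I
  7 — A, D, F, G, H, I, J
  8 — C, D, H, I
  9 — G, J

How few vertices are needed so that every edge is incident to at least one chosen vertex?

The 9 edges 1–F, 2–H, 3–D, 4–E, 5–A, 6–B, 7–G, 8–C, 9–J form a matching, so any vertex cover needs at least 9 vertices (one per matched edge).
Conversely {1, 2, 3, 4, 5, 6, 7, 8, 9} meets every edge and has exactly 9 vertices, so 9 is optimal.

9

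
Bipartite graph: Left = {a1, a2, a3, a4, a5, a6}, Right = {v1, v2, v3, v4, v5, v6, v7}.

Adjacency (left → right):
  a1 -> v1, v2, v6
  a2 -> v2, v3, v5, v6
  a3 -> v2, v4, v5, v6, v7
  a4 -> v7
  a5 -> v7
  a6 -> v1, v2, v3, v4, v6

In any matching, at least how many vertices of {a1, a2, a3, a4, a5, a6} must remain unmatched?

For example, pair a1→v1, a2→v6, a3→v2, a4→v7, a6→v3.
The set {a4, a5} has only 1 neighbour ({v7}), so by Hall's theorem at most 5 of the 6 left vertices can be matched.
That matches 5 of the 6, leaving 1 unmatched; no matching can do better.

1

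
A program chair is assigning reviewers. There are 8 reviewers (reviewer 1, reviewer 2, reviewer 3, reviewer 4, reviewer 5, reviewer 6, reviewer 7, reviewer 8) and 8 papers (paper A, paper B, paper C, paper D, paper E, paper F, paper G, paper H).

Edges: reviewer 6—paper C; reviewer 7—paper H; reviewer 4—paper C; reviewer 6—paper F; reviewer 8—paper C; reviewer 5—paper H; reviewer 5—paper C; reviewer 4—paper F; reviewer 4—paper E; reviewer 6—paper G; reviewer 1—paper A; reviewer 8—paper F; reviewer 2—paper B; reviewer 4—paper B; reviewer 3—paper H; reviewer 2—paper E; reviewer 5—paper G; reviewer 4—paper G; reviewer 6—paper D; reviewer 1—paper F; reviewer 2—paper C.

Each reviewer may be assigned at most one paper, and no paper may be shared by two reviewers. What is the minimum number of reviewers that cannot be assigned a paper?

1

For example, pair reviewer 1–paper F, reviewer 2–paper E, reviewer 3–paper H, reviewer 4–paper B, reviewer 5–paper G, reviewer 6–paper D, reviewer 8–paper C.
The set {reviewer 3, reviewer 7} has only 1 neighbour ({paper H}), so by Hall's theorem at most 7 of the 8 reviewers can be matched.
That matches 7 of the 8, leaving 1 unmatched; no matching can do better.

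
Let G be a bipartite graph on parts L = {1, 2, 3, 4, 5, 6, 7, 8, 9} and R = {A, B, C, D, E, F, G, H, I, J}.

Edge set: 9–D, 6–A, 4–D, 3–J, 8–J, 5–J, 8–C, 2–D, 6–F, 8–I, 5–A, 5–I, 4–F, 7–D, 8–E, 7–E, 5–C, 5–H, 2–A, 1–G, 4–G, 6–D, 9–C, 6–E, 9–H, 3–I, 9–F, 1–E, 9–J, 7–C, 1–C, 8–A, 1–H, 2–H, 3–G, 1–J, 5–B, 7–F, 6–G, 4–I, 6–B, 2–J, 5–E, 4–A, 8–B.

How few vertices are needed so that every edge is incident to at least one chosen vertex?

9

{1, 2, 3, 4, 5, 6, 7, 8, 9} is a vertex cover of size 9: every edge has an endpoint in this set.
No smaller cover exists because 1–E, 2–D, 3–I, 4–F, 5–H, 6–G, 7–C, 8–A, 9–J is a matching of size 9, and a cover must include an endpoint of each of these disjoint edges (König's theorem).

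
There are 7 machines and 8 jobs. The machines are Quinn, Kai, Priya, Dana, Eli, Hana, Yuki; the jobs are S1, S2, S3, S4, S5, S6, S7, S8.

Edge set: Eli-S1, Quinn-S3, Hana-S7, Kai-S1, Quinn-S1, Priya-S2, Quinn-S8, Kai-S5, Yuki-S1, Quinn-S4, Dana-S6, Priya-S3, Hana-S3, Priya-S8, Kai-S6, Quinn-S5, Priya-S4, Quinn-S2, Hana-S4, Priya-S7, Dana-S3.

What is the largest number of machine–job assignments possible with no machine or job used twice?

6

For example, pair Quinn→S2, Kai→S6, Priya→S7, Dana→S3, Eli→S1, Hana→S4.
The set {Eli, Yuki} has only 1 neighbour ({S1}), so by Hall's theorem at most 6 of the 7 machines can be matched.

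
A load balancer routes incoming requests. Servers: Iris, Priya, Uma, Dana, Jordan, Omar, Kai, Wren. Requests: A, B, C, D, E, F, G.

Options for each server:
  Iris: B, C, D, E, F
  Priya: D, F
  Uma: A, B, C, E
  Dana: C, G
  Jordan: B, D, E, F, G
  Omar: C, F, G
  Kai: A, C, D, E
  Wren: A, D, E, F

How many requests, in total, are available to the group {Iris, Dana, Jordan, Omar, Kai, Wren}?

The union of neighbours of {Iris, Dana, Jordan, Omar, Kai, Wren} is {A, B, C, D, E, F, G}, which has 7 elements.
Since |N(S)| = 7 ≥ |S| = 6, Hall's condition holds for this subset.

7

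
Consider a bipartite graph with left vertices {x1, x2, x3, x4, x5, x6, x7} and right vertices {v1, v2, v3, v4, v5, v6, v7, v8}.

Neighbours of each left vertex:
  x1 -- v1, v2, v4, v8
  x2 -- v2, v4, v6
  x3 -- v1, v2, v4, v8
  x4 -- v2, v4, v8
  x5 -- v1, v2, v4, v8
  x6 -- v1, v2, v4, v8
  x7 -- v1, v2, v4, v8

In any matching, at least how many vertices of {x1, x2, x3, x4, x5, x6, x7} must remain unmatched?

2

One maximum matching: x1-v1, x2-v6, x3-v8, x4-v4, x5-v2.
The set {x1, x3, x4, x5, x6, x7} has only 4 neighbours ({v1, v2, v4, v8}), so by Hall's theorem at most 5 of the 7 left vertices can be matched.
That matches 5 of the 7, leaving 2 unmatched; no matching can do better.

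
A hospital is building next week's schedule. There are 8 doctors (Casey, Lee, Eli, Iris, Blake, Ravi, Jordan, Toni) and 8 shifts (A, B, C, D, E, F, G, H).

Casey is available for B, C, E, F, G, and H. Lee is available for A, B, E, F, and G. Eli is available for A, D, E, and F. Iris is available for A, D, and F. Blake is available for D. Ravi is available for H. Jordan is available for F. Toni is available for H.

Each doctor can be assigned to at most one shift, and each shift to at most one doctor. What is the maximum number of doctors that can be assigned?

7

For example, pair Casey–B, Lee–G, Eli–E, Iris–A, Blake–D, Ravi–H, Jordan–F.
The set {Ravi, Toni} has only 1 neighbour ({H}), so by Hall's theorem at most 7 of the 8 doctors can be matched.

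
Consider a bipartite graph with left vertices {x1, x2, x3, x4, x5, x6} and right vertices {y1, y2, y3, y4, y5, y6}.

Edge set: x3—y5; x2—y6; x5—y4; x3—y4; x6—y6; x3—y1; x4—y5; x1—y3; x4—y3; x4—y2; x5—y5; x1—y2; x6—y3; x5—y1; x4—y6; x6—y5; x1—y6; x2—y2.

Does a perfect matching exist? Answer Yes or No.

Yes

One maximum matching: x1–y2, x2–y6, x3–y4, x4–y5, x5–y1, x6–y3.
Every left vertex is matched, so this is a perfect matching.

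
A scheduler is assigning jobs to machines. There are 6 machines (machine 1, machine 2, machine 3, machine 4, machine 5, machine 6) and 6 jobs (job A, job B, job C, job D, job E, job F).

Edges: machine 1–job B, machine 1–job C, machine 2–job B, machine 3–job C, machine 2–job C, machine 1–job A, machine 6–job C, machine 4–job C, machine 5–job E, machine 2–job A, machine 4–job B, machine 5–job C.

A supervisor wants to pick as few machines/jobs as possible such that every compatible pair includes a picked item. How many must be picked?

4

A maximum matching has 4 edges (e.g. machine 1–job B, machine 2–job A, machine 3–job C, machine 5–job E).
By König's theorem the minimum vertex cover has the same size. One such cover is {machine 5, job A, job B, job C}.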